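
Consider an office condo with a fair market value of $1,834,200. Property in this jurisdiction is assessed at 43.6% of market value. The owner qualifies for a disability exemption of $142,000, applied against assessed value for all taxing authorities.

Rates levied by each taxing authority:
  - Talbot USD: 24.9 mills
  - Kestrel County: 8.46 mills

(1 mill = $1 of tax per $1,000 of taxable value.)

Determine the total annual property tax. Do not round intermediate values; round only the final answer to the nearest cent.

$21,941.25

Assessed value = $1,834,200 × 0.436 = $799,711.2
Taxable value = $799,711.2 − $142,000 = $657,711.2
Talbot USD: $657,711.2 × 0.0249 = $16,377.00888
Kestrel County: $657,711.2 × 0.00846 = $5,564.236752
Total = $16,377.00888 + $5,564.236752 = $21,941.245632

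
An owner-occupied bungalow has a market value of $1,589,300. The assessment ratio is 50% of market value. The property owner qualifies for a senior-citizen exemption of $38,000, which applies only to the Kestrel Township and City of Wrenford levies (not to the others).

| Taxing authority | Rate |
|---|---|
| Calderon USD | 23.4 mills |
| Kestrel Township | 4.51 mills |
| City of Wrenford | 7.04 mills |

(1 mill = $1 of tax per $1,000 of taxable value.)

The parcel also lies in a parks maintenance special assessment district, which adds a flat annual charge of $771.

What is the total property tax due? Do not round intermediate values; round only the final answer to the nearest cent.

$28,105.12

Assessed value = $1,589,300 × 0.5 = $794,650
Calderon USD: $794,650 × 0.0234 = $18,594.81
Kestrel Township: ($794,650 − $38,000) × 0.00451 = $756,650 × 0.00451 = $3,412.4915
City of Wrenford: ($794,650 − $38,000) × 0.00704 = $756,650 × 0.00704 = $5,326.816
Levies subtotal = $27,334.1175
Total = $27,334.1175 + $771 = $28,105.1175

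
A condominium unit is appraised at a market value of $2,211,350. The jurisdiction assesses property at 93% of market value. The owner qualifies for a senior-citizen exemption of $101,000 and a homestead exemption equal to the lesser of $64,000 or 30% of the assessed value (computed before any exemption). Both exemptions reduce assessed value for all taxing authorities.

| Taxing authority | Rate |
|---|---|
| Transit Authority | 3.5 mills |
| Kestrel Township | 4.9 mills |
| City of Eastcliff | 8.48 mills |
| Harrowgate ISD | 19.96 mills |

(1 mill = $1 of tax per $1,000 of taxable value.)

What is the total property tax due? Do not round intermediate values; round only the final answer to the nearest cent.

Assessed value = $2,211,350 × 0.93 = $2,056,555.5
Homestead exemption = min($64,000, 30% × $2,056,555.5) = min($64,000, $616,966.65) = $64,000 (dollar cap binds)
Taxable value = $2,056,555.5 − $101,000 − $64,000 = $1,891,555.5
Transit Authority: $1,891,555.5 × 0.0035 = $6,620.44425
Kestrel Township: $1,891,555.5 × 0.0049 = $9,268.62195
City of Eastcliff: $1,891,555.5 × 0.00848 = $16,040.39064
Harrowgate ISD: $1,891,555.5 × 0.01996 = $37,755.44778
Total = $69,684.90462

$69,684.90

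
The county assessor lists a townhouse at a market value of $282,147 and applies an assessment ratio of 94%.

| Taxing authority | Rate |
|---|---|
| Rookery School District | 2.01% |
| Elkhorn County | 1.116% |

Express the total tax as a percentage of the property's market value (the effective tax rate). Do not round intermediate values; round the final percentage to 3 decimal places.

Assessed value = $282,147 × 0.94 = $265,218.18
Rookery School District: $265,218.18 × 0.0201 = $5,330.885418
Elkhorn County: $265,218.18 × 0.01116 = $2,959.8348888
Total tax = $8,290.7203068
Effective rate = $8,290.7203068 ÷ $282,147 = 2.938% of market value

2.938%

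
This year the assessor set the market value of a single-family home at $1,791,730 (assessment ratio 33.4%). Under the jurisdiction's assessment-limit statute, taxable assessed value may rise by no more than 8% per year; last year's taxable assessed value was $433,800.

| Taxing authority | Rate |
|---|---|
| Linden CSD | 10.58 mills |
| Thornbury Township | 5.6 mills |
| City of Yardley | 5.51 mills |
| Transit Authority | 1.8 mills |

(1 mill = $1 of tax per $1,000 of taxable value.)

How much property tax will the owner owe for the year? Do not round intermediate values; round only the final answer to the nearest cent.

Uncapped assessed value = $1,791,730 × 0.334 = $598,437.82
Cap limit = $433,800 × 1.08 = $468,504
Taxable assessed value = min($598,437.82, $468,504) = $468,504 (cap binds)
Linden CSD: $468,504 × 0.01058 = $4,956.77232
Thornbury Township: $468,504 × 0.0056 = $2,623.6224
City of Yardley: $468,504 × 0.00551 = $2,581.45704
Transit Authority: $468,504 × 0.0018 = $843.3072
Total = $11,005.15896

$11,005.16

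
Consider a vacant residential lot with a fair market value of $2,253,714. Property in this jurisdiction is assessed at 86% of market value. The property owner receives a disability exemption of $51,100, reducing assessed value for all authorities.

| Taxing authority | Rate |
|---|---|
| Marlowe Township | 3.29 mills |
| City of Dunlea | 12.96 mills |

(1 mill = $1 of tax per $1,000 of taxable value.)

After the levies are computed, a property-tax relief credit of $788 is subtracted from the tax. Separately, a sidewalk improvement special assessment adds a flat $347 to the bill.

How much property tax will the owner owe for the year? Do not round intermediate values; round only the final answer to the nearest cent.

$30,224.28

Assessed value = $2,253,714 × 0.86 = $1,938,194.04
Taxable value = $1,938,194.04 − $51,100 = $1,887,094.04
Marlowe Township: $1,887,094.04 × 0.00329 = $6,208.5393916
City of Dunlea: $1,887,094.04 × 0.01296 = $24,456.7387584
Levies subtotal = $30,665.27815
After credit = $30,665.27815 − $788 = $29,877.27815
Total = $29,877.27815 + $347 = $30,224.27815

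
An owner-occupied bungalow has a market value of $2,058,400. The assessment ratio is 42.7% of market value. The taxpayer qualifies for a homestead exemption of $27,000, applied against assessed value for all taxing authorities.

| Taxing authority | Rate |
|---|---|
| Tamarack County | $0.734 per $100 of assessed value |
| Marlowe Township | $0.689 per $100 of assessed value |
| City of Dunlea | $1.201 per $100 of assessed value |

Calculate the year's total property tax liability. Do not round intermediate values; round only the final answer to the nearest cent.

Assessed value = $2,058,400 × 0.427 = $878,936.8
Taxable value = $878,936.8 − $27,000 = $851,936.8
Tamarack County: $851,936.8 × 0.00734 = $6,253.216112
Marlowe Township: $851,936.8 × 0.00689 = $5,869.844552
City of Dunlea: $851,936.8 × 0.01201 = $10,231.760968
Total = $6,253.216112 + $5,869.844552 + $10,231.760968 = $22,354.821632

$22,354.82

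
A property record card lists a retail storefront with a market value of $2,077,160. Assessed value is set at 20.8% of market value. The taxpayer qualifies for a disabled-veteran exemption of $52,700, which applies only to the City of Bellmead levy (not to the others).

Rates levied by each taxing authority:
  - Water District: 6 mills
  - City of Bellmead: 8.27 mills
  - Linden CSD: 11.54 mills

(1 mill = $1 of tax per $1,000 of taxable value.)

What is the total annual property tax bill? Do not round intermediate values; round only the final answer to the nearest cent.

Assessed value = $2,077,160 × 0.208 = $432,049.28
Water District: $432,049.28 × 0.006 = $2,592.29568
City of Bellmead: ($432,049.28 − $52,700) × 0.00827 = $379,349.28 × 0.00827 = $3,137.2185456
Linden CSD: $432,049.28 × 0.01154 = $4,985.8486912
Total = $10,715.3629168

$10,715.36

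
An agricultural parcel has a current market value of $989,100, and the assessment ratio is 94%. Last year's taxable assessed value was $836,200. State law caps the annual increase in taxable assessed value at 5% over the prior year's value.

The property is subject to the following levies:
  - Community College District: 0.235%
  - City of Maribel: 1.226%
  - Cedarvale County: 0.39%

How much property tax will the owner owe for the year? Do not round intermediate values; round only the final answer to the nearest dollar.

$16,252

Uncapped assessed value = $989,100 × 0.94 = $929,754
Cap limit = $836,200 × 1.05 = $878,010
Taxable assessed value = min($929,754, $878,010) = $878,010 (cap binds)
Community College District: $878,010 × 0.00235 = $2,063.3235
City of Maribel: $878,010 × 0.01226 = $10,764.4026
Cedarvale County: $878,010 × 0.0039 = $3,424.239
Total = $16,251.9651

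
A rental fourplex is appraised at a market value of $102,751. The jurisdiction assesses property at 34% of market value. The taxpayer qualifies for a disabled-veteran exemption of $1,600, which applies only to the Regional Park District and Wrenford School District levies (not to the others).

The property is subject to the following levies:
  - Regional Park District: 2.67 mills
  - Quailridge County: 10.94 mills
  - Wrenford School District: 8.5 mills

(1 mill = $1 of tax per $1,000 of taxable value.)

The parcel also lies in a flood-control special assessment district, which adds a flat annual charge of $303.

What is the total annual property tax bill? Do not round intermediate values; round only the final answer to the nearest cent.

Assessed value = $102,751 × 0.34 = $34,935.34
Regional Park District: ($34,935.34 − $1,600) × 0.00267 = $33,335.34 × 0.00267 = $89.0053578
Quailridge County: $34,935.34 × 0.01094 = $382.1926196
Wrenford School District: ($34,935.34 − $1,600) × 0.0085 = $33,335.34 × 0.0085 = $283.35039
Levies subtotal = $754.5483674
Total = $754.5483674 + $303 = $1,057.5483674

$1,057.55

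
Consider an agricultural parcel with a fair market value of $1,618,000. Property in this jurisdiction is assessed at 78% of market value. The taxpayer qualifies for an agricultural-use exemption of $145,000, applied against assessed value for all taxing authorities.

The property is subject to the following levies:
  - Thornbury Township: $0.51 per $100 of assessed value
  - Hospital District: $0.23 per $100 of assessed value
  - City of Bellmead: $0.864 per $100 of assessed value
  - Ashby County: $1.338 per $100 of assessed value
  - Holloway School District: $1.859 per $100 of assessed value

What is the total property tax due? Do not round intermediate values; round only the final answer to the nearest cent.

Assessed value = $1,618,000 × 0.78 = $1,262,040
Taxable value = $1,262,040 − $145,000 = $1,117,040
Thornbury Township: $1,117,040 × 0.0051 = $5,696.904
Hospital District: $1,117,040 × 0.0023 = $2,569.192
City of Bellmead: $1,117,040 × 0.00864 = $9,651.2256
Ashby County: $1,117,040 × 0.01338 = $14,945.9952
Holloway School District: $1,117,040 × 0.01859 = $20,765.7736
Total = $5,696.904 + $2,569.192 + $9,651.2256 + $14,945.9952 + $20,765.7736 = $53,629.0904

$53,629.09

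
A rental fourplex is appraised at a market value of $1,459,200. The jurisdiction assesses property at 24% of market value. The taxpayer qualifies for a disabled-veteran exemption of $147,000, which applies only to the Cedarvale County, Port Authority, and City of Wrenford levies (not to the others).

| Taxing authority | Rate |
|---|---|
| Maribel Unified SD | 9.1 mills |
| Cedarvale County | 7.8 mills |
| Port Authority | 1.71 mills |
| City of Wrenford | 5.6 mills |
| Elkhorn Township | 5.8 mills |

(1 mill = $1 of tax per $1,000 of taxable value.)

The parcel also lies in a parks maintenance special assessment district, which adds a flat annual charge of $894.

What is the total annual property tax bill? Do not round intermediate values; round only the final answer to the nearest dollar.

$9,183

Assessed value = $1,459,200 × 0.24 = $350,208
Maribel Unified SD: $350,208 × 0.0091 = $3,186.8928
Cedarvale County: ($350,208 − $147,000) × 0.0078 = $203,208 × 0.0078 = $1,585.0224
Port Authority: ($350,208 − $147,000) × 0.00171 = $203,208 × 0.00171 = $347.48568
City of Wrenford: ($350,208 − $147,000) × 0.0056 = $203,208 × 0.0056 = $1,137.9648
Elkhorn Township: $350,208 × 0.0058 = $2,031.2064
Levies subtotal = $8,288.57208
Total = $8,288.57208 + $894 = $9,182.57208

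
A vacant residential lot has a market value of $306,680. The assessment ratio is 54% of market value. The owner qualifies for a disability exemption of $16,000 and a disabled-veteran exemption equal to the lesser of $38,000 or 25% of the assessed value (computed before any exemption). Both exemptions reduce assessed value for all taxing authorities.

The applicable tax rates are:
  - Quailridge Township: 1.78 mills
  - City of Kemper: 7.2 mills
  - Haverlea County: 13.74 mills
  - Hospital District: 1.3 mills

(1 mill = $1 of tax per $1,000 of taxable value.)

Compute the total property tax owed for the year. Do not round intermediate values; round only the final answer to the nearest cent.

$2,680.80

Assessed value = $306,680 × 0.54 = $165,607.2
Disabled-veteran exemption = min($38,000, 25% × $165,607.2) = min($38,000, $41,401.8) = $38,000 (dollar cap binds)
Taxable value = $165,607.2 − $16,000 − $38,000 = $111,607.2
Quailridge Township: $111,607.2 × 0.00178 = $198.660816
City of Kemper: $111,607.2 × 0.0072 = $803.57184
Haverlea County: $111,607.2 × 0.01374 = $1,533.482928
Hospital District: $111,607.2 × 0.0013 = $145.08936
Total = $2,680.804944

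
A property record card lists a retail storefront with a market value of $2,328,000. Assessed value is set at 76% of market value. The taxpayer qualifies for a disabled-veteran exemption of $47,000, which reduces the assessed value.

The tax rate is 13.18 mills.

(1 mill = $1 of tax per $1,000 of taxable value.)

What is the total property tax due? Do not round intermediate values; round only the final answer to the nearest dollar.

Assessed value = $2,328,000 × 0.76 = $1,769,280
Taxable value = $1,769,280 − $47,000 = $1,722,280
Tax = $1,722,280 × 0.01318 = $22,699.6504

$22,700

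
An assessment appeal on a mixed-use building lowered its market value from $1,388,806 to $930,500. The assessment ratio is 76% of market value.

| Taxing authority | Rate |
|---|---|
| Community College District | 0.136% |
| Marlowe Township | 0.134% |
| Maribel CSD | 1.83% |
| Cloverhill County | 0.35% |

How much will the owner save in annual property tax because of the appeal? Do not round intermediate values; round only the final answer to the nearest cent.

$8,533.66

Old assessed value = $1,388,806 × 0.76 = $1,055,492.56
New assessed value = $930,500 × 0.76 = $707,180
Combined rate = 0.00136 + 0.00134 + 0.0183 + 0.0035 = 0.0245
Old tax = $1,055,492.56 × 0.0245 = $25,859.56772
New tax = $707,180 × 0.0245 = $17,325.91
Reduction = $25,859.56772 − $17,325.91 = $8,533.65772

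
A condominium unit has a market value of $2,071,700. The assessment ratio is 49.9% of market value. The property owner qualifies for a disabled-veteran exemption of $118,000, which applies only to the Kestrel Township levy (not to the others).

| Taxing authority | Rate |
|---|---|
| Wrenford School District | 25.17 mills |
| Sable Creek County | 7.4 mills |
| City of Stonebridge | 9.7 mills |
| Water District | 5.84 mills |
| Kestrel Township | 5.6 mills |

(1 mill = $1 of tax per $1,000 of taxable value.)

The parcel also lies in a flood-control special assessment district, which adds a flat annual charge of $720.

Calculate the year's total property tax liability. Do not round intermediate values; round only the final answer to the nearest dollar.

$55,583

Assessed value = $2,071,700 × 0.499 = $1,033,778.3
Wrenford School District: $1,033,778.3 × 0.02517 = $26,020.199811
Sable Creek County: $1,033,778.3 × 0.0074 = $7,649.95942
City of Stonebridge: $1,033,778.3 × 0.0097 = $10,027.64951
Water District: $1,033,778.3 × 0.00584 = $6,037.265272
Kestrel Township: ($1,033,778.3 − $118,000) × 0.0056 = $915,778.3 × 0.0056 = $5,128.35848
Levies subtotal = $54,863.432493
Total = $54,863.432493 + $720 = $55,583.432493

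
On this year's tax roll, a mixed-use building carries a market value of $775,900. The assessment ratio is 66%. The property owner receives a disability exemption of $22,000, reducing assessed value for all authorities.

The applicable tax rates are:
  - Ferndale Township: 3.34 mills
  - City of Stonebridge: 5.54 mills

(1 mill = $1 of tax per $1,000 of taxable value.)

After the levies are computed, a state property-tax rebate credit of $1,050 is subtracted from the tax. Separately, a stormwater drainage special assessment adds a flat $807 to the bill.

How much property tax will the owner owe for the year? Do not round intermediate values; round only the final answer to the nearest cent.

Assessed value = $775,900 × 0.66 = $512,094
Taxable value = $512,094 − $22,000 = $490,094
Ferndale Township: $490,094 × 0.00334 = $1,636.91396
City of Stonebridge: $490,094 × 0.00554 = $2,715.12076
Levies subtotal = $4,352.03472
After credit = $4,352.03472 − $1,050 = $3,302.03472
Total = $3,302.03472 + $807 = $4,109.03472

$4,109.03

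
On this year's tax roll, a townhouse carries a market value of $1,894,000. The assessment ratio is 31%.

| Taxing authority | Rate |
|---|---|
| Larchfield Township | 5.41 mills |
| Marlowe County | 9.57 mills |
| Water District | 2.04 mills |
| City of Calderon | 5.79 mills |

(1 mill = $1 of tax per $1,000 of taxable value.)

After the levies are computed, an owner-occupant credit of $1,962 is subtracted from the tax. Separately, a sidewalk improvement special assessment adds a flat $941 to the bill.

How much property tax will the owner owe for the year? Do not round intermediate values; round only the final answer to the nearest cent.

Assessed value = $1,894,000 × 0.31 = $587,140
Larchfield Township: $587,140 × 0.00541 = $3,176.4274
Marlowe County: $587,140 × 0.00957 = $5,618.9298
Water District: $587,140 × 0.00204 = $1,197.7656
City of Calderon: $587,140 × 0.00579 = $3,399.5406
Levies subtotal = $13,392.6634
After credit = $13,392.6634 − $1,962 = $11,430.6634
Total = $11,430.6634 + $941 = $12,371.6634

$12,371.66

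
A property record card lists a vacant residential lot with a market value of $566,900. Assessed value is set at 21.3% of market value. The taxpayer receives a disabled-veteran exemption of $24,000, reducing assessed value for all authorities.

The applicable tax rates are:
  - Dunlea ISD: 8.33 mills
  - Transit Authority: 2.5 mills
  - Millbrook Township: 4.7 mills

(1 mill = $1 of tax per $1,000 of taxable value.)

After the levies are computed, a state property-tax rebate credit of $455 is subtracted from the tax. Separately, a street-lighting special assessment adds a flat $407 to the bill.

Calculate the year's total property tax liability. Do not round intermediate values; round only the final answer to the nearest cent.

$1,454.52

Assessed value = $566,900 × 0.213 = $120,749.7
Taxable value = $120,749.7 − $24,000 = $96,749.7
Dunlea ISD: $96,749.7 × 0.00833 = $805.925001
Transit Authority: $96,749.7 × 0.0025 = $241.87425
Millbrook Township: $96,749.7 × 0.0047 = $454.72359
Levies subtotal = $1,502.522841
After credit = $1,502.522841 − $455 = $1,047.522841
Total = $1,047.522841 + $407 = $1,454.522841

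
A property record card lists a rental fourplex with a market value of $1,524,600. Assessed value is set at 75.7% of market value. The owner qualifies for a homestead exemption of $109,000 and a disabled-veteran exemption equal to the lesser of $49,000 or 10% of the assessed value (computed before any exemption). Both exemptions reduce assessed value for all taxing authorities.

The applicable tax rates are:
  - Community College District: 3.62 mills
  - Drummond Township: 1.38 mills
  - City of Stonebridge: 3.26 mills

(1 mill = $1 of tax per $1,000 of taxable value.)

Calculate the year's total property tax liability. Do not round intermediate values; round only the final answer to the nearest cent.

Assessed value = $1,524,600 × 0.757 = $1,154,122.2
Disabled-veteran exemption = min($49,000, 10% × $1,154,122.2) = min($49,000, $115,412.22) = $49,000 (dollar cap binds)
Taxable value = $1,154,122.2 − $109,000 − $49,000 = $996,122.2
Community College District: $996,122.2 × 0.00362 = $3,605.962364
Drummond Township: $996,122.2 × 0.00138 = $1,374.648636
City of Stonebridge: $996,122.2 × 0.00326 = $3,247.358372
Total = $8,227.969372

$8,227.97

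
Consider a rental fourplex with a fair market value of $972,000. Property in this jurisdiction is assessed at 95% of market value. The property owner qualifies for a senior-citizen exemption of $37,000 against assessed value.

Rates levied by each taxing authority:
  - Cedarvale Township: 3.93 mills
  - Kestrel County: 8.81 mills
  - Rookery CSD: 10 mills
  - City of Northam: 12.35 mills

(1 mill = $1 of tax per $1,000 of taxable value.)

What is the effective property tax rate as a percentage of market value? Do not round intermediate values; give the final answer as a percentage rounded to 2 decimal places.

3.20%

Assessed value = $972,000 × 0.95 = $923,400
Taxable value = $923,400 − $37,000 = $886,400
Cedarvale Township: $886,400 × 0.00393 = $3,483.552
Kestrel County: $886,400 × 0.00881 = $7,809.184
Rookery CSD: $886,400 × 0.01 = $8,864
City of Northam: $886,400 × 0.01235 = $10,947.04
Total tax = $31,103.776
Effective rate = $31,103.776 ÷ $972,000 = 3.20% of market value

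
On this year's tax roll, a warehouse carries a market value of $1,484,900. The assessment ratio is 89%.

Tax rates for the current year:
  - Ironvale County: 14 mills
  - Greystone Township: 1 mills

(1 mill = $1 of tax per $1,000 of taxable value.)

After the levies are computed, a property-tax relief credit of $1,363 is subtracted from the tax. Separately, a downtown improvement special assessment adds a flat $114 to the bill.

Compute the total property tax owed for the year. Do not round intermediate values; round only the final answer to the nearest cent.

Assessed value = $1,484,900 × 0.89 = $1,321,561
Ironvale County: $1,321,561 × 0.014 = $18,501.854
Greystone Township: $1,321,561 × 0.001 = $1,321.561
Levies subtotal = $19,823.415
After credit = $19,823.415 − $1,363 = $18,460.415
Total = $18,460.415 + $114 = $18,574.415

$18,574.42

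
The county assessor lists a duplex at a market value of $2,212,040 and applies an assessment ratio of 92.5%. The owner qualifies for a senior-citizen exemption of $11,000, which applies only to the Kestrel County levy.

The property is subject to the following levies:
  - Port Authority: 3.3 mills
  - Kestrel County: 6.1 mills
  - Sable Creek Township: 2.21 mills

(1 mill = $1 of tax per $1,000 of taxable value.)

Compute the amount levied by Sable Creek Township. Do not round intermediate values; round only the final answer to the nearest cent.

Assessed value = $2,212,040 × 0.925 = $2,046,137
Sable Creek Township taxable value = $2,046,137 (exemption does not apply)
Sable Creek Township levy = $2,046,137 × 0.00221 = $4,521.96277

$4,521.96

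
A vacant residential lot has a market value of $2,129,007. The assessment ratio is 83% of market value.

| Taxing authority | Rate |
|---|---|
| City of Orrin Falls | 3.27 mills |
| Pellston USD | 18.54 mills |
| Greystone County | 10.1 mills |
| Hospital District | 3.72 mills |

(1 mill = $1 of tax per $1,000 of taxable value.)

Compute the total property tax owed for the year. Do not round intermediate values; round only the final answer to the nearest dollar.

$62,961

Assessed value = $2,129,007 × 0.83 = $1,767,075.81
City of Orrin Falls: $1,767,075.81 × 0.00327 = $5,778.3378987
Pellston USD: $1,767,075.81 × 0.01854 = $32,761.5855174
Greystone County: $1,767,075.81 × 0.0101 = $17,847.465681
Hospital District: $1,767,075.81 × 0.00372 = $6,573.5220132
Total = $5,778.3378987 + $32,761.5855174 + $17,847.465681 + $6,573.5220132 = $62,960.9111103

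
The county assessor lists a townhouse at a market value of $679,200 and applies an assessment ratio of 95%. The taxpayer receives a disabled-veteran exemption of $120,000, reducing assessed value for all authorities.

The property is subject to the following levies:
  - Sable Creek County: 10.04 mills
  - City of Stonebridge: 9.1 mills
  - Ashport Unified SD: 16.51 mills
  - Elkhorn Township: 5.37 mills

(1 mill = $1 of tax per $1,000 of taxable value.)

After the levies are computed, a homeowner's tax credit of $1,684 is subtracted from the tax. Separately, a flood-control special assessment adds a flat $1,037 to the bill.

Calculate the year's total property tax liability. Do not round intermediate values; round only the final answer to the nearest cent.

Assessed value = $679,200 × 0.95 = $645,240
Taxable value = $645,240 − $120,000 = $525,240
Sable Creek County: $525,240 × 0.01004 = $5,273.4096
City of Stonebridge: $525,240 × 0.0091 = $4,779.684
Ashport Unified SD: $525,240 × 0.01651 = $8,671.7124
Elkhorn Township: $525,240 × 0.00537 = $2,820.5388
Levies subtotal = $21,545.3448
After credit = $21,545.3448 − $1,684 = $19,861.3448
Total = $19,861.3448 + $1,037 = $20,898.3448

$20,898.34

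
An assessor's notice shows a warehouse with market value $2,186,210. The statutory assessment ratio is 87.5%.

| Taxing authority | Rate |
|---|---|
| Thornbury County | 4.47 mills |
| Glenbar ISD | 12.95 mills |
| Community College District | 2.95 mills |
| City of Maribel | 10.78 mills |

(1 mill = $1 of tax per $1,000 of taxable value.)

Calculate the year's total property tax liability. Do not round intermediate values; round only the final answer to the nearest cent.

Assessed value = $2,186,210 × 0.875 = $1,912,933.75
Thornbury County: $1,912,933.75 × 0.00447 = $8,550.8138625
Glenbar ISD: $1,912,933.75 × 0.01295 = $24,772.4920625
Community College District: $1,912,933.75 × 0.00295 = $5,643.1545625
City of Maribel: $1,912,933.75 × 0.01078 = $20,621.425825
Total = $8,550.8138625 + $24,772.4920625 + $5,643.1545625 + $20,621.425825 = $59,587.8863125

$59,587.89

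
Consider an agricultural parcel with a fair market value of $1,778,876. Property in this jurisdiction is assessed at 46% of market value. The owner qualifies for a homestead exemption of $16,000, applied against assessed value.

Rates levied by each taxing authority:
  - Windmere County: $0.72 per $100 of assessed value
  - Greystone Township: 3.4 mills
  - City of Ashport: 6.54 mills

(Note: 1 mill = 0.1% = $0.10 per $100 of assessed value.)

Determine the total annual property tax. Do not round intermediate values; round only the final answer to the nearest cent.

Assessed value = $1,778,876 × 0.46 = $818,282.96
Taxable value = $818,282.96 − $16,000 = $802,282.96
Windmere County: $802,282.96 × 0.0072 = $5,776.437312
Greystone Township: $802,282.96 × 0.0034 = $2,727.762064
City of Ashport: $802,282.96 × 0.00654 = $5,246.9305584
Total = $13,751.1299344

$13,751.13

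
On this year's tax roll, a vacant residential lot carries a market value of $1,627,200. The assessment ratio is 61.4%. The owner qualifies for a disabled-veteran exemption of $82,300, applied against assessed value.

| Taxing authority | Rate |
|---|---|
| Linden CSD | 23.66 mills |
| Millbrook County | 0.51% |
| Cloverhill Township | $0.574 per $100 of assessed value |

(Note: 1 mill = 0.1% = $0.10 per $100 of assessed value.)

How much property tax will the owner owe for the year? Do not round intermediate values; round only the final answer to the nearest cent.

Assessed value = $1,627,200 × 0.614 = $999,100.8
Taxable value = $999,100.8 − $82,300 = $916,800.8
Linden CSD: $916,800.8 × 0.02366 = $21,691.506928
Millbrook County: $916,800.8 × 0.0051 = $4,675.68408
Cloverhill Township: $916,800.8 × 0.00574 = $5,262.436592
Total = $31,629.6276

$31,629.63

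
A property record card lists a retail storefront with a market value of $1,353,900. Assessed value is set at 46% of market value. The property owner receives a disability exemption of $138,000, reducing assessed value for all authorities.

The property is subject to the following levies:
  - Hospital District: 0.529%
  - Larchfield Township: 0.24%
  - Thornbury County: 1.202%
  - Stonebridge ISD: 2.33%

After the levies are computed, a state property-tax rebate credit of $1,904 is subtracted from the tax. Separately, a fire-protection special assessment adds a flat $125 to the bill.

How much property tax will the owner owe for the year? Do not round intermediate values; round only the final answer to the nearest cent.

Assessed value = $1,353,900 × 0.46 = $622,794
Taxable value = $622,794 − $138,000 = $484,794
Hospital District: $484,794 × 0.00529 = $2,564.56026
Larchfield Township: $484,794 × 0.0024 = $1,163.5056
Thornbury County: $484,794 × 0.01202 = $5,827.22388
Stonebridge ISD: $484,794 × 0.0233 = $11,295.7002
Levies subtotal = $20,850.98994
After credit = $20,850.98994 − $1,904 = $18,946.98994
Total = $18,946.98994 + $125 = $19,071.98994

$19,071.99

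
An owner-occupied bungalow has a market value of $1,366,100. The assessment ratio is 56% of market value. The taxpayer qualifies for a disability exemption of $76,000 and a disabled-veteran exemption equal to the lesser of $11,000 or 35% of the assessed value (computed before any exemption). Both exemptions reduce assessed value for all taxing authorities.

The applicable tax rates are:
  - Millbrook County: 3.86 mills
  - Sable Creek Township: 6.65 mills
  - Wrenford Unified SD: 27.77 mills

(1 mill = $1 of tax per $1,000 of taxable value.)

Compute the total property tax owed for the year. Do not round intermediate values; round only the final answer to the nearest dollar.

$25,954

Assessed value = $1,366,100 × 0.56 = $765,016
Disabled-veteran exemption = min($11,000, 35% × $765,016) = min($11,000, $267,755.6) = $11,000 (dollar cap binds)
Taxable value = $765,016 − $76,000 − $11,000 = $678,016
Millbrook County: $678,016 × 0.00386 = $2,617.14176
Sable Creek Township: $678,016 × 0.00665 = $4,508.8064
Wrenford Unified SD: $678,016 × 0.02777 = $18,828.50432
Total = $25,954.45248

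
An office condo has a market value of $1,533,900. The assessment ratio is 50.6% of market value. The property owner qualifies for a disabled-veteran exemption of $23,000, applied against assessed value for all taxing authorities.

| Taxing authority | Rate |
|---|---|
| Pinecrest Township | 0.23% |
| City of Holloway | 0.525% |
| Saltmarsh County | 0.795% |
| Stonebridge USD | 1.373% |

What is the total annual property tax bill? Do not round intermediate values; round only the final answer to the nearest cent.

$22,014.67

Assessed value = $1,533,900 × 0.506 = $776,153.4
Taxable value = $776,153.4 − $23,000 = $753,153.4
Pinecrest Township: $753,153.4 × 0.0023 = $1,732.25282
City of Holloway: $753,153.4 × 0.00525 = $3,954.05535
Saltmarsh County: $753,153.4 × 0.00795 = $5,987.56953
Stonebridge USD: $753,153.4 × 0.01373 = $10,340.796182
Total = $1,732.25282 + $3,954.05535 + $5,987.56953 + $10,340.796182 = $22,014.673882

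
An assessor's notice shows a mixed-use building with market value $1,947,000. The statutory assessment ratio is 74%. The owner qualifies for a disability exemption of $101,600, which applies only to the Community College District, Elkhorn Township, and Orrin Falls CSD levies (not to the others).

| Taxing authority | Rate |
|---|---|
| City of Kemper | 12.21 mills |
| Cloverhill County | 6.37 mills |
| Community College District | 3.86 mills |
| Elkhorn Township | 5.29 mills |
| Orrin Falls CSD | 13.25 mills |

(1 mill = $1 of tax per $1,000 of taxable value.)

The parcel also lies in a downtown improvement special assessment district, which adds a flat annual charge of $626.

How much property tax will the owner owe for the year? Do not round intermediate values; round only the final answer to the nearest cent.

Assessed value = $1,947,000 × 0.74 = $1,440,780
City of Kemper: $1,440,780 × 0.01221 = $17,591.9238
Cloverhill County: $1,440,780 × 0.00637 = $9,177.7686
Community College District: ($1,440,780 − $101,600) × 0.00386 = $1,339,180 × 0.00386 = $5,169.2348
Elkhorn Township: ($1,440,780 − $101,600) × 0.00529 = $1,339,180 × 0.00529 = $7,084.2622
Orrin Falls CSD: ($1,440,780 − $101,600) × 0.01325 = $1,339,180 × 0.01325 = $17,744.135
Levies subtotal = $56,767.3244
Total = $56,767.3244 + $626 = $57,393.3244

$57,393.32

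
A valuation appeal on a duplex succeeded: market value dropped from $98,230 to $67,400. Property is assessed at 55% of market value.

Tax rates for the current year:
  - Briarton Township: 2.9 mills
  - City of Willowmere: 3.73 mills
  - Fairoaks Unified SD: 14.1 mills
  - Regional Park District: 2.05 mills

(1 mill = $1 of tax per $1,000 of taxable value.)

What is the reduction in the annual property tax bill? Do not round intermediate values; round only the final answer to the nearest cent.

Old assessed value = $98,230 × 0.55 = $54,026.5
New assessed value = $67,400 × 0.55 = $37,070
Combined rate = 0.0029 + 0.00373 + 0.0141 + 0.00205 = 0.02278
Old tax = $54,026.5 × 0.02278 = $1,230.72367
New tax = $37,070 × 0.02278 = $844.4546
Reduction = $1,230.72367 − $844.4546 = $386.26907

$386.27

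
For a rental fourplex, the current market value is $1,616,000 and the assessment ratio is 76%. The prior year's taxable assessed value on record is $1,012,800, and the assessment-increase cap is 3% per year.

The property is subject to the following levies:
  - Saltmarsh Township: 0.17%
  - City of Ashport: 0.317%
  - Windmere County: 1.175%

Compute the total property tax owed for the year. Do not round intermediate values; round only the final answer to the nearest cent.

Uncapped assessed value = $1,616,000 × 0.76 = $1,228,160
Cap limit = $1,012,800 × 1.03 = $1,043,184
Taxable assessed value = min($1,228,160, $1,043,184) = $1,043,184 (cap binds)
Saltmarsh Township: $1,043,184 × 0.0017 = $1,773.4128
City of Ashport: $1,043,184 × 0.00317 = $3,306.89328
Windmere County: $1,043,184 × 0.01175 = $12,257.412
Total = $17,337.71808

$17,337.72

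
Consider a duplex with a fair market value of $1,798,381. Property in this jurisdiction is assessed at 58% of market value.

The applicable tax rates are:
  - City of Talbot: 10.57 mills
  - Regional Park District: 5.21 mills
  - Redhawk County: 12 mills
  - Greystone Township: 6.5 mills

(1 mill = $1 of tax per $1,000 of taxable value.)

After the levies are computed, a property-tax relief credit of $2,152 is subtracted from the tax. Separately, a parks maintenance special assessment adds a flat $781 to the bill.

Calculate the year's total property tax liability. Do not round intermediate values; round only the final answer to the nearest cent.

$34,385.13

Assessed value = $1,798,381 × 0.58 = $1,043,060.98
City of Talbot: $1,043,060.98 × 0.01057 = $11,025.1545586
Regional Park District: $1,043,060.98 × 0.00521 = $5,434.3477058
Redhawk County: $1,043,060.98 × 0.012 = $12,516.73176
Greystone Township: $1,043,060.98 × 0.0065 = $6,779.89637
Levies subtotal = $35,756.1303944
After credit = $35,756.1303944 − $2,152 = $33,604.1303944
Total = $33,604.1303944 + $781 = $34,385.1303944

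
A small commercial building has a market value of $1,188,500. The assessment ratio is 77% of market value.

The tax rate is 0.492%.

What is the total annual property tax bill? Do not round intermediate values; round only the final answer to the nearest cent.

$4,502.51

Assessed value = $1,188,500 × 0.77 = $915,145
Tax = $915,145 × 0.00492 = $4,502.5134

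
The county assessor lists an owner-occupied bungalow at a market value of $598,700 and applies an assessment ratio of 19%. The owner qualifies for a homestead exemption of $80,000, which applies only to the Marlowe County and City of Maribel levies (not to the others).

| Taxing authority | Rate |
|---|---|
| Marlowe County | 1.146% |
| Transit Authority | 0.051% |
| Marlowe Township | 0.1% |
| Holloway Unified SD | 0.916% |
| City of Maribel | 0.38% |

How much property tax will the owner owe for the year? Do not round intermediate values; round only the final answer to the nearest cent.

$1,728.82

Assessed value = $598,700 × 0.19 = $113,753
Marlowe County: ($113,753 − $80,000) × 0.01146 = $33,753 × 0.01146 = $386.80938
Transit Authority: $113,753 × 0.00051 = $58.01403
Marlowe Township: $113,753 × 0.001 = $113.753
Holloway Unified SD: $113,753 × 0.00916 = $1,041.97748
City of Maribel: ($113,753 − $80,000) × 0.0038 = $33,753 × 0.0038 = $128.2614
Total = $1,728.81529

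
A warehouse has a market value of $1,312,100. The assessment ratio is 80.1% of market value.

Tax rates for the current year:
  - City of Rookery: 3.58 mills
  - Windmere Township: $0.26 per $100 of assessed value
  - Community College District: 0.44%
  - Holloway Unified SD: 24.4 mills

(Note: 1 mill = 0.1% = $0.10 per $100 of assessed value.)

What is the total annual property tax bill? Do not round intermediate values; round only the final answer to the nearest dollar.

$36,764

Assessed value = $1,312,100 × 0.801 = $1,050,992.1
City of Rookery: $1,050,992.1 × 0.00358 = $3,762.551718
Windmere Township: $1,050,992.1 × 0.0026 = $2,732.57946
Community College District: $1,050,992.1 × 0.0044 = $4,624.36524
Holloway Unified SD: $1,050,992.1 × 0.0244 = $25,644.20724
Total = $36,763.703658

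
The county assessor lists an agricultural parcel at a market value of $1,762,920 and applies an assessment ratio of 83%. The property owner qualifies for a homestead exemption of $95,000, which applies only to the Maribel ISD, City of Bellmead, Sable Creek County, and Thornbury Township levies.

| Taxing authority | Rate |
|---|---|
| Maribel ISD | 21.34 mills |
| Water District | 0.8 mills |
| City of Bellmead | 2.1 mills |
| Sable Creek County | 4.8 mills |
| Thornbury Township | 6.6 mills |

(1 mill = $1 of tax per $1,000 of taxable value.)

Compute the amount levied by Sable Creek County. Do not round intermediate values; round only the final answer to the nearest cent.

$6,567.47

Assessed value = $1,762,920 × 0.83 = $1,463,223.6
Sable Creek County taxable value = $1,463,223.6 − $95,000 = $1,368,223.6
Sable Creek County levy = $1,368,223.6 × 0.0048 = $6,567.47328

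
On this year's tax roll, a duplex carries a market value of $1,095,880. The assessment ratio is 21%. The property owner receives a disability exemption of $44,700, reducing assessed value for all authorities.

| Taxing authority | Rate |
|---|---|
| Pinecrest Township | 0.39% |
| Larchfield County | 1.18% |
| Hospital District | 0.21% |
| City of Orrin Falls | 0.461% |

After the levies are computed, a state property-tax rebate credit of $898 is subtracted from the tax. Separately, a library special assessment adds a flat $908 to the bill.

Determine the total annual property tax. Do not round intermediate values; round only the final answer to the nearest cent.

$4,165.59

Assessed value = $1,095,880 × 0.21 = $230,134.8
Taxable value = $230,134.8 − $44,700 = $185,434.8
Pinecrest Township: $185,434.8 × 0.0039 = $723.19572
Larchfield County: $185,434.8 × 0.0118 = $2,188.13064
Hospital District: $185,434.8 × 0.0021 = $389.41308
City of Orrin Falls: $185,434.8 × 0.00461 = $854.854428
Levies subtotal = $4,155.593868
After credit = $4,155.593868 − $898 = $3,257.593868
Total = $3,257.593868 + $908 = $4,165.593868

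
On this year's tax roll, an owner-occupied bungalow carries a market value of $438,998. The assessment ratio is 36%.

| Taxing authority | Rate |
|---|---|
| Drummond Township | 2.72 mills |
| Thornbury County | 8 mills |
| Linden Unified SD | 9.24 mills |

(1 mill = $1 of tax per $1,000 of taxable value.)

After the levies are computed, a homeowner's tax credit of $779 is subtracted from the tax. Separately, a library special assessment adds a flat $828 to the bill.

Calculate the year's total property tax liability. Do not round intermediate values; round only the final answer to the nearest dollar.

$3,203

Assessed value = $438,998 × 0.36 = $158,039.28
Drummond Township: $158,039.28 × 0.00272 = $429.8668416
Thornbury County: $158,039.28 × 0.008 = $1,264.31424
Linden Unified SD: $158,039.28 × 0.00924 = $1,460.2829472
Levies subtotal = $3,154.4640288
After credit = $3,154.4640288 − $779 = $2,375.4640288
Total = $2,375.4640288 + $828 = $3,203.4640288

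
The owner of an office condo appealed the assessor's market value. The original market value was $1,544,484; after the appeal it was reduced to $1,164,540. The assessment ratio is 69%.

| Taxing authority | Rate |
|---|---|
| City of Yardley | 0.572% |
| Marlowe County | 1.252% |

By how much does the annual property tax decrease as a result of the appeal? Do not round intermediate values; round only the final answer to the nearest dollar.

Old assessed value = $1,544,484 × 0.69 = $1,065,693.96
New assessed value = $1,164,540 × 0.69 = $803,532.6
Combined rate = 0.00572 + 0.01252 = 0.01824
Old tax = $1,065,693.96 × 0.01824 = $19,438.2578304
New tax = $803,532.6 × 0.01824 = $14,656.434624
Reduction = $19,438.2578304 − $14,656.434624 = $4,781.8232064

$4,782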